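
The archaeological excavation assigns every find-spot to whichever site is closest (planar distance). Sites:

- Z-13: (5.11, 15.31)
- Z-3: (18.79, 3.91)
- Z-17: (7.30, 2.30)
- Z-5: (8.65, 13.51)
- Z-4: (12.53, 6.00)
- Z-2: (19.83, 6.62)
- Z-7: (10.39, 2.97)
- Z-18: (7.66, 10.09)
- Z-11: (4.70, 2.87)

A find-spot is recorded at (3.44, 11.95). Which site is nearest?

Z-13

Squared distances to each site:
Z-13: 14.079; Z-3: 300.264; Z-17: 108.022; Z-5: 29.578; Z-4: 118.031; Z-2: 297.041; Z-7: 128.943; Z-18: 21.268; Z-11: 84.034.
Minimum at Z-13.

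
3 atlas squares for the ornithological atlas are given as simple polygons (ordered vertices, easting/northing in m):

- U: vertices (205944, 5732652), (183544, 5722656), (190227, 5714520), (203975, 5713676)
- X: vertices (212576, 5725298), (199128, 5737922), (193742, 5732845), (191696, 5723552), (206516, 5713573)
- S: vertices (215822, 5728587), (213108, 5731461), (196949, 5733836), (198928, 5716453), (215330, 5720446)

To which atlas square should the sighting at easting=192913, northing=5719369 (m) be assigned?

Cast a ray rightward from (192913, 5719369). For each polygon, the edges (by vertex number in listed order) whose endpoints lie on opposite sides of northing = 5719369, where each meets that height, and whether that is right or left of the point:
U: 2–3 at easting≈186244.0 (left), 4–1 at easting≈204565.7 (right) → 1 crossing.
X: 4–5 at easting≈197908.3 (right), 5–1 at easting≈209511.6 (right) → 2 crossings.
S: 3–4 at easting≈198596.0 (right), 4–5 at easting≈210906.0 (right) → 2 crossings.
Only U has an odd count, so the point is inside U.

U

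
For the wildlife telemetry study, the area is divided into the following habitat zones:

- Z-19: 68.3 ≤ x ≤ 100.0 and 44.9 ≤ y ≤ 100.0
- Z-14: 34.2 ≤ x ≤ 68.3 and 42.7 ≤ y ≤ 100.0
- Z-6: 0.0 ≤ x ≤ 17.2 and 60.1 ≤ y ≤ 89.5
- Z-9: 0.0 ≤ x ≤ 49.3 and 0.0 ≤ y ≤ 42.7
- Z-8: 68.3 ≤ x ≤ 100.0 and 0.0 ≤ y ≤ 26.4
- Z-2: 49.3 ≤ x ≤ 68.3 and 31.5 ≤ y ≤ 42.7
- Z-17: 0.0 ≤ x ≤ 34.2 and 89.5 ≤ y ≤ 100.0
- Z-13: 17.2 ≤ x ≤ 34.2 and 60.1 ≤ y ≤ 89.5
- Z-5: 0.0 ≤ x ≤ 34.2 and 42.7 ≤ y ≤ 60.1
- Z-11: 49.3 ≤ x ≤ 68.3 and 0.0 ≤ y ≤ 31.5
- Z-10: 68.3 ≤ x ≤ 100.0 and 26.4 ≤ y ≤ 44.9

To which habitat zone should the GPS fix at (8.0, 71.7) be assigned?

The point has x = 8.0 and y = 71.7.
Only Z-6 satisfies 0.0 ≤ x ≤ 17.2 and 60.1 ≤ y ≤ 89.5.

Z-6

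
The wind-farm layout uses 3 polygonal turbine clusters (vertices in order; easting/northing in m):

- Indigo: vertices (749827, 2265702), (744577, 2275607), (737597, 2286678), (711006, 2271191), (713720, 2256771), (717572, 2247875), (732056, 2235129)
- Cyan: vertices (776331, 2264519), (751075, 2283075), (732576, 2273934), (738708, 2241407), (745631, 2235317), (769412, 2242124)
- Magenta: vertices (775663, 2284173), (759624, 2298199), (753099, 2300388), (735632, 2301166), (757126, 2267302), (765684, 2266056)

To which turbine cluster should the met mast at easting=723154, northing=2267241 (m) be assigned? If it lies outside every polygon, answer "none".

Indigo

Cast a ray rightward from (723154, 2267241). For each polygon, the edges (by vertex number in listed order) whose endpoints lie on opposite sides of northing = 2267241, where each meets that height, and whether that is right or left of the point:
Indigo: 1–2 at easting≈749011.3 (right), 4–5 at easting≈711749.4 (left) → 1 crossing.
Cyan: 1–2 at easting≈772626.2 (right), 3–4 at easting≈733837.8 (right) → 2 crossings.
Magenta: 5–6 at easting≈757545.0 (right), 6–1 at easting≈766336.7 (right) → 2 crossings.
Only Indigo has an odd count, so the point is inside Indigo.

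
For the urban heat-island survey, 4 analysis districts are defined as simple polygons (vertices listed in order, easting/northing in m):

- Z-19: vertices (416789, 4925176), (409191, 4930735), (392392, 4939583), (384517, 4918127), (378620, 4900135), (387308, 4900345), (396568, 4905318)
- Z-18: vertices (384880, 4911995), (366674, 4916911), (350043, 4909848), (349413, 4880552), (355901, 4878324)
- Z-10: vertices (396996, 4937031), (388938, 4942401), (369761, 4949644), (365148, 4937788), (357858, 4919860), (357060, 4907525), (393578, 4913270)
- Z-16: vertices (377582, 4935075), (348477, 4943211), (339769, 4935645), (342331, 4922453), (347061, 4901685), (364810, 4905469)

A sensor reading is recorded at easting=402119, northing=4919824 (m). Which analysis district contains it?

Z-19

Cast a ray rightward from (402119, 4919824). For each polygon, the edges (by vertex number in listed order) whose endpoints lie on opposite sides of northing = 4919824, where each meets that height, and whether that is right or left of the point:
Z-19: 3–4 at easting≈385139.9 (left), 7–1 at easting≈411339.2 (right) → 1 crossing.
Z-18: no edge straddles that height → 0 crossings.
Z-10: 5–6 at easting≈357855.7 (left), 7–1 at easting≈394520.8 (left) → 0 crossings.
Z-16: 4–5 at easting≈342929.8 (left), 6–1 at easting≈371002.7 (left) → 0 crossings.
Only Z-19 has an odd count, so the point is inside Z-19.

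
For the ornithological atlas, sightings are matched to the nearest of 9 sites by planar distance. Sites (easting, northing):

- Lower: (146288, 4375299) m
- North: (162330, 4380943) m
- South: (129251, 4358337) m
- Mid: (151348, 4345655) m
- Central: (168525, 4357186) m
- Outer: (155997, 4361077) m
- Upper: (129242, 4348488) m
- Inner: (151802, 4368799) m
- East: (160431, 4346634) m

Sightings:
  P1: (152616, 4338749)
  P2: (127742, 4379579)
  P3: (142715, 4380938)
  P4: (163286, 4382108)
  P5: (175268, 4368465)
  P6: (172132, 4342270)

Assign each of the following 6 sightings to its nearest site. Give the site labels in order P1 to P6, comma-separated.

P1 → Mid (d²=49300660.00)
P2 → Lower (d²=362272516.00)
P3 → Lower (d²=44564650.00)
P4 → North (d²=2271161.00)
P5 → Central (d²=172683890.00)
P6 → East (d²=155957897.00)

Mid, Lower, Lower, North, Central, East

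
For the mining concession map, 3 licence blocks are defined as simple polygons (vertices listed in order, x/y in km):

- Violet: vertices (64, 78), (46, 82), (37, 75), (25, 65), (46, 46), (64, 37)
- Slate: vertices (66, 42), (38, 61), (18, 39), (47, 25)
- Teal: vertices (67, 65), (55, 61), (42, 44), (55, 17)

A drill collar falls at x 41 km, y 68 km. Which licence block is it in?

Cast a ray rightward from (41, 68). For each polygon, the edges (by vertex number in listed order) whose endpoints lie on opposite sides of y = 68, where each meets that height, and whether that is right or left of the point:
Violet: 3–4 at x≈28.6 (left), 6–1 at x≈64.0 (right) → 1 crossing.
Slate: no edge straddles that height → 0 crossings.
Teal: no edge straddles that height → 0 crossings.
Only Violet has an odd count, so the point is inside Violet.

Violet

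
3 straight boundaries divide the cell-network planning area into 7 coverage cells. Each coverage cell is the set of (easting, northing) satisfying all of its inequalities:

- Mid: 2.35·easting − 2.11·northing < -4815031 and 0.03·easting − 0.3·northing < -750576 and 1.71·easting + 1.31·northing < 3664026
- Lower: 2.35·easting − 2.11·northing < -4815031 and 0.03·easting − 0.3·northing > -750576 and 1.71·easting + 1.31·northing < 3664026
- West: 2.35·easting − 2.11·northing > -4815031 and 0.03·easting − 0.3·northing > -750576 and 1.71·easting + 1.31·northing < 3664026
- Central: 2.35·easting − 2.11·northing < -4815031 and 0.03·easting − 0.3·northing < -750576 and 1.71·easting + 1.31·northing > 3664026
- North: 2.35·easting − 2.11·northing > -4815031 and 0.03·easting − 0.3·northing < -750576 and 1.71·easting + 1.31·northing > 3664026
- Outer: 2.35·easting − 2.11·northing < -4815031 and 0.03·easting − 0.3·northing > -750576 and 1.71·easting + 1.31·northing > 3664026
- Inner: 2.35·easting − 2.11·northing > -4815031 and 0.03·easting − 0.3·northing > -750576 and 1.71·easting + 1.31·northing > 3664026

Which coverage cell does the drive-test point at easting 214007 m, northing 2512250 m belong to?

2.35·214007 − 2.11·2512250 = -4797931.050, which is > -4815031
0.03·214007 − 0.3·2512250 = -747254.790, which is > -750576
1.71·214007 + 1.31·2512250 = 3656999.470, which is < 3664026
This sign pattern matches West.

West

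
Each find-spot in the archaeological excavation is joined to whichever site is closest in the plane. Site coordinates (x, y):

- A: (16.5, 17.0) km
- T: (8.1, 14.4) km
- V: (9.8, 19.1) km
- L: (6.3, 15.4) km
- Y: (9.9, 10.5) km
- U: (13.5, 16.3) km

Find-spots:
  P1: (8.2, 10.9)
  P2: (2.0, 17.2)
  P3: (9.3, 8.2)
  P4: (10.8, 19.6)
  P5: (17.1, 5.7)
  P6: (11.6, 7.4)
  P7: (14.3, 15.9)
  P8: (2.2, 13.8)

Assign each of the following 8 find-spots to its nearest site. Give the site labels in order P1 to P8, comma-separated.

Y, L, Y, V, Y, Y, U, L

P1 → Y (d²=3.05)
P2 → L (d²=21.73)
P3 → Y (d²=5.65)
P4 → V (d²=1.25)
P5 → Y (d²=74.88)
P6 → Y (d²=12.50)
P7 → U (d²=0.80)
P8 → L (d²=19.37)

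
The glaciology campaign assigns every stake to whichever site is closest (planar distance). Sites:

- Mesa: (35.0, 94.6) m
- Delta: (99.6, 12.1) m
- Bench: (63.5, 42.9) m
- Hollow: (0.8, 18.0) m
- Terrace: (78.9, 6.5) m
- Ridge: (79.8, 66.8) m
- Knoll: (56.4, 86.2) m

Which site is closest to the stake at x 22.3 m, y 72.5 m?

Mesa

Squared distances to each site:
Mesa: 649.700; Delta: 9623.450; Bench: 2573.600; Hollow: 3432.500; Terrace: 7559.560; Ridge: 3338.740; Knoll: 1350.500.
Minimum at Mesa.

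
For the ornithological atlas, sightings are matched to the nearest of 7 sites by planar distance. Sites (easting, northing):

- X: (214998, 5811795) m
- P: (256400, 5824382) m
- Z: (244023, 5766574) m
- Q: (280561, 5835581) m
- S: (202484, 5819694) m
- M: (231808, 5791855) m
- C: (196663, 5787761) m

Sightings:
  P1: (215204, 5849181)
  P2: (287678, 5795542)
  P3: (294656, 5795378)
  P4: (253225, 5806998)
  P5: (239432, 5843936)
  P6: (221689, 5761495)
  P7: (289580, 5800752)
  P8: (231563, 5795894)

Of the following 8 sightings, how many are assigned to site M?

1

P1 → S
P2 → Q
P3 → Q
P4 → P
P5 → P
P6 → Z
P7 → Q
P8 → M
1 of the 8 goes to M.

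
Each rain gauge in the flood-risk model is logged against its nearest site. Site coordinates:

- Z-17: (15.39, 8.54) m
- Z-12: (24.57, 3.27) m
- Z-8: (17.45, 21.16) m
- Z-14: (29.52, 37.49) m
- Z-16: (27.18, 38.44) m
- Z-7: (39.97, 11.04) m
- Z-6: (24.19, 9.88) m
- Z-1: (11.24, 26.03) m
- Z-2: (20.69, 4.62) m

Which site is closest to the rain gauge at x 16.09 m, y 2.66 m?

Z-2

Squared distances to each site:
Z-17: 35.064; Z-12: 72.283; Z-8: 344.100; Z-14: 1393.494; Z-16: 1403.197; Z-7: 640.479; Z-6: 117.738; Z-1: 569.679; Z-2: 25.002.
Minimum at Z-2.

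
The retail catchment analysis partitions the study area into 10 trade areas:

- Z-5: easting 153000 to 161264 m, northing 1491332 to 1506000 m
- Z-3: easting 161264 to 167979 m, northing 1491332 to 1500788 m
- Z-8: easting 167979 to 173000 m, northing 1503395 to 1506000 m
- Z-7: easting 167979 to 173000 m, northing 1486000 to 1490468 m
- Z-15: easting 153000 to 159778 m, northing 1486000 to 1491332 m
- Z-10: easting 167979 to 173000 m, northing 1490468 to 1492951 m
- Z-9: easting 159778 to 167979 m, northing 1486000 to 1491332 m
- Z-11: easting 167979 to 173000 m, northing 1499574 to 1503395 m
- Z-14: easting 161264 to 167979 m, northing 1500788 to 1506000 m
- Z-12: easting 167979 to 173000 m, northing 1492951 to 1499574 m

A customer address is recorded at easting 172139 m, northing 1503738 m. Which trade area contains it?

The point has easting = 172139 and northing = 1503738.
Only Z-8 satisfies 167979 ≤ easting ≤ 173000 and 1503395 ≤ northing ≤ 1506000.

Z-8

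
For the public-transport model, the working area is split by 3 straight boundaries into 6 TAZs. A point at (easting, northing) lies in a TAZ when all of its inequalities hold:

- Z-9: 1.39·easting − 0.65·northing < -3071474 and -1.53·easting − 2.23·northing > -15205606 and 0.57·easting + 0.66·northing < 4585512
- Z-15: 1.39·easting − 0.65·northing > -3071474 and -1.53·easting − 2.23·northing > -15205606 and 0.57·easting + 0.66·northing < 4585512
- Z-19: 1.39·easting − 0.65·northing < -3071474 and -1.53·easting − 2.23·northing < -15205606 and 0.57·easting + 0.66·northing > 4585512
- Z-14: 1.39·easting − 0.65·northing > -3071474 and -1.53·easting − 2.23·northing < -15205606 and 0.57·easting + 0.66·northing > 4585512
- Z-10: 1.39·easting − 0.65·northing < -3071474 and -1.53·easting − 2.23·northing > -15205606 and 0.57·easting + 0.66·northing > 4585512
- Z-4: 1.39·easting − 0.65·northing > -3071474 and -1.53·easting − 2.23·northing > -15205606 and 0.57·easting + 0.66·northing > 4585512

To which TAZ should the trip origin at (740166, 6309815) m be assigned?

Z-10

1.39·740166 − 0.65·6309815 = -3072549.010, which is < -3071474
-1.53·740166 − 2.23·6309815 = -15203341.430, which is > -15205606
0.57·740166 + 0.66·6309815 = 4586372.520, which is > 4585512
This sign pattern matches Z-10.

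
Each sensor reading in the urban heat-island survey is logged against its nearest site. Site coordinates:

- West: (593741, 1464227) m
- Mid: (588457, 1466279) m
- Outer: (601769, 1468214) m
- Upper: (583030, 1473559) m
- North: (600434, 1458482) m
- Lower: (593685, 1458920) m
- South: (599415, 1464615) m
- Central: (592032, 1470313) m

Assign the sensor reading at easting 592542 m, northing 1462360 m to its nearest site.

West

Squared distances to each site:
West: 4923290.000; Mid: 32045786.000; Outer: 119406845.000; Upper: 215895745.000; North: 77322548.000; Lower: 13140049.000; South: 52323154.000; Central: 63510309.000.
Minimum at West.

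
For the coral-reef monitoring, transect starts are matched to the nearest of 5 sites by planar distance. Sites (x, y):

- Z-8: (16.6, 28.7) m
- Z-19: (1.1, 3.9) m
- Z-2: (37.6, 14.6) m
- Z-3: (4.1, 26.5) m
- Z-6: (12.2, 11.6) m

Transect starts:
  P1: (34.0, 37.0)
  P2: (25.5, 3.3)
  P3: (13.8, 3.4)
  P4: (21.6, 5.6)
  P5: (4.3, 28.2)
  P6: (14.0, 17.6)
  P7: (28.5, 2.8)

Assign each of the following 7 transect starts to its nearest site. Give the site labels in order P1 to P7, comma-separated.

P1 → Z-8 (d²=371.65)
P2 → Z-6 (d²=245.78)
P3 → Z-6 (d²=69.80)
P4 → Z-6 (d²=124.36)
P5 → Z-3 (d²=2.93)
P6 → Z-6 (d²=39.24)
P7 → Z-2 (d²=222.05)

Z-8, Z-6, Z-6, Z-6, Z-3, Z-6, Z-2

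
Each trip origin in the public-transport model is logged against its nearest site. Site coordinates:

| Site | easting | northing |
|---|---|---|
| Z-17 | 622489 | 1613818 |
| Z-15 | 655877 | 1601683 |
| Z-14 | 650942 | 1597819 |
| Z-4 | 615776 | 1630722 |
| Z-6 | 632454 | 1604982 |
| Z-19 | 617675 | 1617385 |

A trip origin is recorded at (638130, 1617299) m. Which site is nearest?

Z-6

Squared distances to each site:
Z-17: 256758242.000; Z-15: 558815465.000; Z-14: 543617744.000; Z-4: 679878245.000; Z-6: 183925465.000; Z-19: 418414421.000.
Minimum at Z-6.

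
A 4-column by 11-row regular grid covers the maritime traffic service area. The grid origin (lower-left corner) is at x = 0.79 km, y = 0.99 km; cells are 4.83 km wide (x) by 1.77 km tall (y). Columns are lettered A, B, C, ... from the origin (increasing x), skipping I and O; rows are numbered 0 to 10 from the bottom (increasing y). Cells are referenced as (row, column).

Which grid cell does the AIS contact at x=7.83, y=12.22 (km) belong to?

(6, B)

Column index: ⌊(7.83 − 0.79) / 4.83⌋ = ⌊1.458⌋ = 1 → column B
Row offset from origin: ⌊(12.22 − 0.99) / 1.77⌋ = ⌊6.345⌋ = 6 → row 6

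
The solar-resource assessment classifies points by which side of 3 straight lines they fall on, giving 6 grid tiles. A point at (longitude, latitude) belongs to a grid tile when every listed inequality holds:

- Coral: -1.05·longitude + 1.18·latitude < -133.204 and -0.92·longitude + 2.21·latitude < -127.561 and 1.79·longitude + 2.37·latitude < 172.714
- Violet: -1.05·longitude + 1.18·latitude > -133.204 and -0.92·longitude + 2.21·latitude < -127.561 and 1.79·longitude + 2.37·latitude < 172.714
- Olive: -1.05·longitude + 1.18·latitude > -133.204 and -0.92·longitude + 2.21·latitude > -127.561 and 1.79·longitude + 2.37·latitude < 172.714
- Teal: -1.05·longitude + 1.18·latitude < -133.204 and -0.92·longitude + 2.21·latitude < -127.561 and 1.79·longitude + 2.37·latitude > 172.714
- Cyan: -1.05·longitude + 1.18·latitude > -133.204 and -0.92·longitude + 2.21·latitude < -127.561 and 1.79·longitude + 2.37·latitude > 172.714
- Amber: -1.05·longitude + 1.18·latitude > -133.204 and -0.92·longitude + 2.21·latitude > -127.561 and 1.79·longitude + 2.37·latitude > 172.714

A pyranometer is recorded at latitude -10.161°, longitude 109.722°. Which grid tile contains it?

-1.05·109.722 + 1.18·-10.161 = -127.198, which is > -133.204
-0.92·109.722 + 2.21·-10.161 = -123.400, which is > -127.561
1.79·109.722 + 2.37·-10.161 = 172.321, which is < 172.714
This sign pattern matches Olive.

Olive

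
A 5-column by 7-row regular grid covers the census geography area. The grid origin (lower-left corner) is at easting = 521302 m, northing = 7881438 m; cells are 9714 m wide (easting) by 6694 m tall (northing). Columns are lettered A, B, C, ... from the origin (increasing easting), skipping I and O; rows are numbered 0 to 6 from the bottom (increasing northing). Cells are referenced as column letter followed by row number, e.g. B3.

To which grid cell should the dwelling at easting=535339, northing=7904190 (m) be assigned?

B3

Column index: ⌊(535339 − 521302) / 9714⌋ = ⌊1.445⌋ = 1 → column B
Row offset from origin: ⌊(7904190 − 7881438) / 6694⌋ = ⌊3.399⌋ = 3 → row 3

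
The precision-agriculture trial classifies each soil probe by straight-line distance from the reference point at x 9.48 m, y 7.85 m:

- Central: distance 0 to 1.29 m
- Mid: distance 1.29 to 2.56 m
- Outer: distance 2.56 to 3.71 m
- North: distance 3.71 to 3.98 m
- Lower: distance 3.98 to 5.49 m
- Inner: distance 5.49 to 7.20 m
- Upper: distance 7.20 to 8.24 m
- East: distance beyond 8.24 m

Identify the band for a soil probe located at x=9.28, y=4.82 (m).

Distance = √((9.28−9.48)² + (4.82−7.85)²) = √(0.040 + 9.181) = 3.037 m.
2.56 ≤ 3.037 < 3.71 → Outer.

Outer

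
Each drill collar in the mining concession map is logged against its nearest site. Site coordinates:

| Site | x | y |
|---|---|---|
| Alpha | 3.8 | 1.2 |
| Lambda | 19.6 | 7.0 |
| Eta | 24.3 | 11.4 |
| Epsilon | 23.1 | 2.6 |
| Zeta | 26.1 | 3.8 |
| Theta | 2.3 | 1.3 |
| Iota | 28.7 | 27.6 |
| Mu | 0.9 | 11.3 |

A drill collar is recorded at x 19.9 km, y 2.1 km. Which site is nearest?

Epsilon

Squared distances to each site:
Alpha: 260.020; Lambda: 24.100; Eta: 105.850; Epsilon: 10.490; Zeta: 41.330; Theta: 310.400; Iota: 727.690; Mu: 445.640.
Minimum at Epsilon.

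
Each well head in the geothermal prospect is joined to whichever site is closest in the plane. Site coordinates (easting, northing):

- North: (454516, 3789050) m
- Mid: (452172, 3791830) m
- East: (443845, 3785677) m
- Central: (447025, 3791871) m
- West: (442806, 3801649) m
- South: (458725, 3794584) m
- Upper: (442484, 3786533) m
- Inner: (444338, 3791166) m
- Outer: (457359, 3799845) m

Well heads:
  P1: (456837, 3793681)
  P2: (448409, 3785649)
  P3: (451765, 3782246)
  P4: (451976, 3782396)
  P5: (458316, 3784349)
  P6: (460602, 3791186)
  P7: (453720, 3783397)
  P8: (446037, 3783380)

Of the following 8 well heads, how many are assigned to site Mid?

0

P1 → South
P2 → East
P3 → North
P4 → North
P5 → North
P6 → South
P7 → North
P8 → East
0 of the 8 go to Mid.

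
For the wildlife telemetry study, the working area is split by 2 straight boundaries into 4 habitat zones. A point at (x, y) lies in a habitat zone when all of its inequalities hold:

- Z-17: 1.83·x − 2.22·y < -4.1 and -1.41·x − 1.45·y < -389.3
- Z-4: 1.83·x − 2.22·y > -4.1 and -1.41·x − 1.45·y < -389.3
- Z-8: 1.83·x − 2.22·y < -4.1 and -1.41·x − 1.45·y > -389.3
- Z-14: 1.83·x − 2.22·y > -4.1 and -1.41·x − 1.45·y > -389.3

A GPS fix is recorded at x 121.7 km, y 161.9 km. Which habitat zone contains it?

Z-17

1.83·121.7 − 2.22·161.9 = -136.707, which is < -4.1
-1.41·121.7 − 1.45·161.9 = -406.352, which is < -389.3
This sign pattern matches Z-17.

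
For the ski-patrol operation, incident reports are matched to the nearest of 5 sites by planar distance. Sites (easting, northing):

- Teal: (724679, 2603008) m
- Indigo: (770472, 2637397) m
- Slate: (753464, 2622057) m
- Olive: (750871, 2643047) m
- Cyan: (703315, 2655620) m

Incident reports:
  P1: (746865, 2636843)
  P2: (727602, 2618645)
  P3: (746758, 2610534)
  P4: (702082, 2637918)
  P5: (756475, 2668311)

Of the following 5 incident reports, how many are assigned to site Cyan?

P1 → Olive
P2 → Teal
P3 → Slate
P4 → Cyan
P5 → Olive
1 of the 5 goes to Cyan.

1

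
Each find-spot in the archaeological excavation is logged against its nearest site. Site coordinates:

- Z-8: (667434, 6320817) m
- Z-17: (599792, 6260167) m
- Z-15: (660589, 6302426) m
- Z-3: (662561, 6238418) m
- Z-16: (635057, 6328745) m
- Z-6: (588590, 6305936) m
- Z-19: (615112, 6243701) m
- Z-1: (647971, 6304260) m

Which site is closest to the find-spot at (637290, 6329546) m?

Squared distances to each site:
Z-8: 984856177.000; Z-17: 6219545645.000; Z-15: 1278337801.000; Z-3: 8942935825.000; Z-16: 5627890.000; Z-6: 2929122100.000; Z-19: 7861227709.000; Z-1: 753465557.000.
Minimum at Z-16.

Z-16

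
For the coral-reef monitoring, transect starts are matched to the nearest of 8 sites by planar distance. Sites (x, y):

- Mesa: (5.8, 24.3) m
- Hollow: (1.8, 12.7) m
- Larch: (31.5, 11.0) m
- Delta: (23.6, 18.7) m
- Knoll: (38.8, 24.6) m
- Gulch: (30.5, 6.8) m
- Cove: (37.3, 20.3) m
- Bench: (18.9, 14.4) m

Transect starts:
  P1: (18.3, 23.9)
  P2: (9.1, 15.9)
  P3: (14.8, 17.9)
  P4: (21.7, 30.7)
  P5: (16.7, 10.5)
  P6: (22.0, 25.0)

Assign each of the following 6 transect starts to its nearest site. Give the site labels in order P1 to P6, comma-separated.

P1 → Delta (d²=55.13)
P2 → Hollow (d²=63.53)
P3 → Bench (d²=29.06)
P4 → Delta (d²=147.61)
P5 → Bench (d²=20.05)
P6 → Delta (d²=42.25)

Delta, Hollow, Bench, Delta, Bench, Delta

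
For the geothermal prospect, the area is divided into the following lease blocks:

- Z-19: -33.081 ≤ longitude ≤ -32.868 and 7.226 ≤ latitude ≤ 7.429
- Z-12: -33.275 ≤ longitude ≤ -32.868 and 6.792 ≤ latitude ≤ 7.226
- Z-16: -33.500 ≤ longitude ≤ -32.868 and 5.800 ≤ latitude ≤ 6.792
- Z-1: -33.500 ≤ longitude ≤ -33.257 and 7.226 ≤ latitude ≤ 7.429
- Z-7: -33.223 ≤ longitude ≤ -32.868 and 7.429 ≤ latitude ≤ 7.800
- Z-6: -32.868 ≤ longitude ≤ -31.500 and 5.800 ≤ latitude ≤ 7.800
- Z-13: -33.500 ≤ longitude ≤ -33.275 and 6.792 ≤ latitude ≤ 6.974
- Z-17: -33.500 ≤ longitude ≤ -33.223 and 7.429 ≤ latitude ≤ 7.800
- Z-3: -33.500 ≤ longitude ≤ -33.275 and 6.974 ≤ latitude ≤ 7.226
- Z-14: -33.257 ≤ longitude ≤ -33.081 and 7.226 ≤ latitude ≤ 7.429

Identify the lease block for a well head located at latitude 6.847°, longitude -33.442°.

The point has longitude = -33.442 and latitude = 6.847.
Only Z-13 satisfies -33.500 ≤ longitude ≤ -33.275 and 6.792 ≤ latitude ≤ 6.974.

Z-13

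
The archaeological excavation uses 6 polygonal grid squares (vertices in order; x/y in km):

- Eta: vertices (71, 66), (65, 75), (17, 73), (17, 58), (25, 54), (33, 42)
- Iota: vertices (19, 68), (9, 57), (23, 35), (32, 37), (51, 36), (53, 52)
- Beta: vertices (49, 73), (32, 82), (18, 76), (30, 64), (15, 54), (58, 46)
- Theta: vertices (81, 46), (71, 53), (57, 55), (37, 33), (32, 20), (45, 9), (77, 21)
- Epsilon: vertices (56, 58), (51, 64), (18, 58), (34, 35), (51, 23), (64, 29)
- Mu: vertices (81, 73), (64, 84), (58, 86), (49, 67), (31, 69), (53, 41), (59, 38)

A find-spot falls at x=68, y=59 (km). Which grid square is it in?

Cast a ray rightward from (68, 59). For each polygon, the edges (by vertex number in listed order) whose endpoints lie on opposite sides of y = 59, where each meets that height, and whether that is right or left of the point:
Eta: 3–4 at x≈17.0 (left), 6–1 at x≈59.9 (left) → 0 crossings.
Iota: 1–2 at x≈10.8 (left), 6–1 at x≈38.1 (left) → 0 crossings.
Beta: 4–5 at x≈22.5 (left), 6–1 at x≈53.7 (left) → 0 crossings.
Theta: no edge straddles that height → 0 crossings.
Epsilon: 1–2 at x≈55.2 (left), 2–3 at x≈23.5 (left) → 0 crossings.
Mu: 5–6 at x≈38.9 (left), 7–1 at x≈72.2 (right) → 1 crossing.
Only Mu has an odd count, so the point is inside Mu.

Mu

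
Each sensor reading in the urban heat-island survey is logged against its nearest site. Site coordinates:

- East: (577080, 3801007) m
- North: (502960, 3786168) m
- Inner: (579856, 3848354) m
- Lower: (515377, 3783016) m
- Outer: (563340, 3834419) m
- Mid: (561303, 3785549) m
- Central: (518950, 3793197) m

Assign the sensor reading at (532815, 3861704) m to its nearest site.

Outer

Squared distances to each site:
East: 5643516034.000; North: 6597008321.000; Inner: 2391078181.000; Lower: 6495885188.000; Outer: 1676246850.000; Mid: 6611150169.000; Central: 4885447274.000.
Minimum at Outer.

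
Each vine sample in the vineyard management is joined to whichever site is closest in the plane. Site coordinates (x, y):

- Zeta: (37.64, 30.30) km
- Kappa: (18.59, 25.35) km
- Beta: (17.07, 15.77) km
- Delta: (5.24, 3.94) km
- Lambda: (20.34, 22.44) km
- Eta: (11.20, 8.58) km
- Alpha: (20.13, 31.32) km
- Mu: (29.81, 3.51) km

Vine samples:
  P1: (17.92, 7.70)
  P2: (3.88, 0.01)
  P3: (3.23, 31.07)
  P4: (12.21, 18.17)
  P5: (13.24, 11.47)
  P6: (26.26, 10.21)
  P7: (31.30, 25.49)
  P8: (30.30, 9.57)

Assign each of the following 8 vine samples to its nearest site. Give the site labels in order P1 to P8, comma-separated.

Eta, Delta, Kappa, Beta, Eta, Mu, Zeta, Mu

P1 → Eta (d²=45.93)
P2 → Delta (d²=17.29)
P3 → Kappa (d²=268.65)
P4 → Beta (d²=29.38)
P5 → Eta (d²=12.51)
P6 → Mu (d²=57.49)
P7 → Zeta (d²=63.33)
P8 → Mu (d²=36.96)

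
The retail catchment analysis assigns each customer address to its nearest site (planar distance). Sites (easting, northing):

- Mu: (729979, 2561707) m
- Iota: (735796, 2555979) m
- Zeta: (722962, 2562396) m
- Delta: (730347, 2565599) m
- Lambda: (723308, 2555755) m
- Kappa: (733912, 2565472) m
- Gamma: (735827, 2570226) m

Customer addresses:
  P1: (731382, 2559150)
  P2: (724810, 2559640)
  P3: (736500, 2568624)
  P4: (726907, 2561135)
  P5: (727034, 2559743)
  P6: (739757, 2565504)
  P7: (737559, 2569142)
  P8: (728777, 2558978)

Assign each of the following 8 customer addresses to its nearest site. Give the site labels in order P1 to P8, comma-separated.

P1 → Mu (d²=8506658.00)
P2 → Zeta (d²=11010640.00)
P3 → Gamma (d²=3019333.00)
P4 → Mu (d²=9764368.00)
P5 → Mu (d²=12530321.00)
P6 → Kappa (d²=34165049.00)
P7 → Gamma (d²=4174880.00)
P8 → Mu (d²=8892245.00)

Mu, Zeta, Gamma, Mu, Mu, Kappa, Gamma, Mu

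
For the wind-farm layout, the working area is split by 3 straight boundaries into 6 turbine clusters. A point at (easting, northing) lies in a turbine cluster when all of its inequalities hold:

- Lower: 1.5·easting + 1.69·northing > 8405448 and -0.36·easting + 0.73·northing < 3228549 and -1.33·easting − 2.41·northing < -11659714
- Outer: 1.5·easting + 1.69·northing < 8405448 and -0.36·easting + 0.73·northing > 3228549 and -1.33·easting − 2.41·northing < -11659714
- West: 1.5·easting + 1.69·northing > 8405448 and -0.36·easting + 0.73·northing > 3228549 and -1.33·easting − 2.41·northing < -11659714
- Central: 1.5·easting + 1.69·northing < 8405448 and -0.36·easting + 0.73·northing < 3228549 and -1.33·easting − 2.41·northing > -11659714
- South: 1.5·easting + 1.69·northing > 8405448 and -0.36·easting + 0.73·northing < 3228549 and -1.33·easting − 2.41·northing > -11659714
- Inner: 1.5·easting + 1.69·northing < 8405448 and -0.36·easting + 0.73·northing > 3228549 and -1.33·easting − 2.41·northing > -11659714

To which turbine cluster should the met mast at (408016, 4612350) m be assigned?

South

1.5·408016 + 1.69·4612350 = 8406895.500, which is > 8405448
-0.36·408016 + 0.73·4612350 = 3220129.740, which is < 3228549
-1.33·408016 − 2.41·4612350 = -11658424.780, which is > -11659714
This sign pattern matches South.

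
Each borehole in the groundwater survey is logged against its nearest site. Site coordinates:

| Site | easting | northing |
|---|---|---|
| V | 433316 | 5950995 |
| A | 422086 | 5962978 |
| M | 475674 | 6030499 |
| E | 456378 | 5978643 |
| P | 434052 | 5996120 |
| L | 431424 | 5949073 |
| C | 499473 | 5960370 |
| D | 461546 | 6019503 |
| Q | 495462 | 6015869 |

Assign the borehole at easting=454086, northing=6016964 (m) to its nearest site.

D

Squared distances to each site:
V: 4783301861.000; A: 3938488196.000; M: 649237969.000; E: 1473752305.000; P: 835833492.000; L: 5122754125.000; C: 5262860605.000; D: 62098121.000; Q: 1713172401.000.
Minimum at D.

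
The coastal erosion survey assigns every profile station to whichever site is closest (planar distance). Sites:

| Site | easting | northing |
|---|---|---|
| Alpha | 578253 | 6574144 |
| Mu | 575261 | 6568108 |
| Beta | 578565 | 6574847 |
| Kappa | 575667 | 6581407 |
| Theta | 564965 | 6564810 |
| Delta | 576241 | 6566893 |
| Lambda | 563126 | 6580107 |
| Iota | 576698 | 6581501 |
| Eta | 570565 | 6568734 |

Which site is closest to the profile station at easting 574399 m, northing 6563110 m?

Delta

Squared distances to each site:
Alpha: 136602472.000; Mu: 25723048.000; Beta: 155112725.000; Kappa: 336388033.000; Theta: 91890356.000; Delta: 17704053.000; Lambda: 415978538.000; Iota: 343514282.000; Eta: 46328932.000.
Minimum at Delta.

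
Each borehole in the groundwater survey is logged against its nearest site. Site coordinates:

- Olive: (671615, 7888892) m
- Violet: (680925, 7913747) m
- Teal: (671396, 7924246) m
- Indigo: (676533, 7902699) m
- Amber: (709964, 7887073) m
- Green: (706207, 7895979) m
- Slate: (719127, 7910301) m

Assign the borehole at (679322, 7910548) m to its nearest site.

Squared distances to each site:
Olive: 528380185.000; Violet: 12803210.000; Teal: 250456680.000; Indigo: 69385322.000; Amber: 1490007789.000; Green: 935058986.000; Slate: 1584499034.000.
Minimum at Violet.

Violet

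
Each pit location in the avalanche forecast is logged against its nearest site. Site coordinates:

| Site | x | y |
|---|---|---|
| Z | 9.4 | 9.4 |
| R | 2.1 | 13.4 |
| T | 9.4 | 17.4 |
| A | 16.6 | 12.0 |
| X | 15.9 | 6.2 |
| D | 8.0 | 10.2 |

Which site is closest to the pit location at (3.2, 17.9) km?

R

Squared distances to each site:
Z: 110.690; R: 21.460; T: 38.690; A: 214.370; X: 298.180; D: 82.330.
Minimum at R.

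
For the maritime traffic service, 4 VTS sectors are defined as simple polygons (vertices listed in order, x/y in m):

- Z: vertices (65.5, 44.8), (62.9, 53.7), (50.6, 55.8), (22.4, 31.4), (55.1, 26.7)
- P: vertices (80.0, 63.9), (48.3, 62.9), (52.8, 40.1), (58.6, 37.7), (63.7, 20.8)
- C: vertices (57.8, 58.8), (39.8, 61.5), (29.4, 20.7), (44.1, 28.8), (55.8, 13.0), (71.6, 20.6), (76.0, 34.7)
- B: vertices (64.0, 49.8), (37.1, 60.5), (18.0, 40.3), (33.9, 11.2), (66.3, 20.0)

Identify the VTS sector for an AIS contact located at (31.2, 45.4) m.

Cast a ray rightward from (31.2, 45.4). For each polygon, the edges (by vertex number in listed order) whose endpoints lie on opposite sides of y = 45.4, where each meets that height, and whether that is right or left of the point:
Z: 1–2 at x≈65.32 (right), 3–4 at x≈38.58 (right) → 2 crossings.
P: 2–3 at x≈51.75 (right), 5–1 at x≈73.00 (right) → 2 crossings.
C: 2–3 at x≈35.70 (right), 7–1 at x≈67.92 (right) → 2 crossings.
B: 2–3 at x≈22.82 (left), 5–1 at x≈64.34 (right) → 1 crossing.
Only B has an odd count, so the point is inside B.

B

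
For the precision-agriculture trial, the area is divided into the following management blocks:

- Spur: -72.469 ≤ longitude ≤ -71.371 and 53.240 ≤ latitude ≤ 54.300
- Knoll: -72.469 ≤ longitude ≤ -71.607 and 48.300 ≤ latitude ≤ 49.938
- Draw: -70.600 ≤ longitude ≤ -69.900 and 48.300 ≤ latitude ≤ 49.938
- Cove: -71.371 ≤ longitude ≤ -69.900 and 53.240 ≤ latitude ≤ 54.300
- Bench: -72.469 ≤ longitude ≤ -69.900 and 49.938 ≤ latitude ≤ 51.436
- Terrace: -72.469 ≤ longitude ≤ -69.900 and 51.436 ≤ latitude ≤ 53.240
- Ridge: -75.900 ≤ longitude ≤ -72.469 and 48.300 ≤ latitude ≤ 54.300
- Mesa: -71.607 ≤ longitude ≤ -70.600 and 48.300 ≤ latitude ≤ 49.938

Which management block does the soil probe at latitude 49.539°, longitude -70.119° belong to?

The point has longitude = -70.119 and latitude = 49.539.
Only Draw satisfies -70.600 ≤ longitude ≤ -69.900 and 48.300 ≤ latitude ≤ 49.938.

Draw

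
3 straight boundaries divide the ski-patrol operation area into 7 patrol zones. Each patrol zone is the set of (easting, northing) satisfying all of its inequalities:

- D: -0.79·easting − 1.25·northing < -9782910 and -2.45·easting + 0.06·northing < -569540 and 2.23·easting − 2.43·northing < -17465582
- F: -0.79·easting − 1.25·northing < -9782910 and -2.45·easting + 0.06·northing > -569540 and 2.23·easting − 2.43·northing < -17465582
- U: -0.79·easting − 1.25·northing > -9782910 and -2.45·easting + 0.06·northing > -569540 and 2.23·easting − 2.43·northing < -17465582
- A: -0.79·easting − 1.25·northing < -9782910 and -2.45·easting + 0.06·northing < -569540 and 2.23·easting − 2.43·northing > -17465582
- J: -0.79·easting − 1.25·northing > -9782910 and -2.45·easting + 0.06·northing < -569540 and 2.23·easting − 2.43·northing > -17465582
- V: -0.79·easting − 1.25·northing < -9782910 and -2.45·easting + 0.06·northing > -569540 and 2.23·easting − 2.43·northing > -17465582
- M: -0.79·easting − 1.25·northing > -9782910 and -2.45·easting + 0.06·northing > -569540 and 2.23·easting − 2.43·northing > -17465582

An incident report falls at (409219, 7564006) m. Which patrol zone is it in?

-0.79·409219 − 1.25·7564006 = -9778290.510, which is > -9782910
-2.45·409219 + 0.06·7564006 = -548746.190, which is > -569540
2.23·409219 − 2.43·7564006 = -17467976.210, which is < -17465582
This sign pattern matches U.

U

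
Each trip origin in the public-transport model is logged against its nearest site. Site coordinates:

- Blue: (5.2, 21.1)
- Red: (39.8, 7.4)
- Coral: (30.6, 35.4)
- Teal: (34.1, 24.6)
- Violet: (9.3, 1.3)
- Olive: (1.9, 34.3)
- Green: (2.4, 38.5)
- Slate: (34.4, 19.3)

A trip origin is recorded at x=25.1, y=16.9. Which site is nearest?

Squared distances to each site:
Blue: 413.650; Red: 306.340; Coral: 372.500; Teal: 140.290; Violet: 493.000; Olive: 841.000; Green: 981.850; Slate: 92.250.
Minimum at Slate.

Slate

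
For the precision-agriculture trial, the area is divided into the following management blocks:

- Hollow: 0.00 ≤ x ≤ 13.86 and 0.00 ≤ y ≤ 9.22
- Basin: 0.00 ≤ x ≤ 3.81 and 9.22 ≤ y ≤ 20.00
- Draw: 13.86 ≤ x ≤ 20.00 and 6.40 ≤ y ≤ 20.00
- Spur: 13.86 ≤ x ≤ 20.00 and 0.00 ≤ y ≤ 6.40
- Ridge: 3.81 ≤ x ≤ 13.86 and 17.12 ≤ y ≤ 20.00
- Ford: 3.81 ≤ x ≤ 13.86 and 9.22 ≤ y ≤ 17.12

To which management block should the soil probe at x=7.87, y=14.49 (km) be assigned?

The point has x = 7.87 and y = 14.49.
Only Ford satisfies 3.81 ≤ x ≤ 13.86 and 9.22 ≤ y ≤ 17.12.

Ford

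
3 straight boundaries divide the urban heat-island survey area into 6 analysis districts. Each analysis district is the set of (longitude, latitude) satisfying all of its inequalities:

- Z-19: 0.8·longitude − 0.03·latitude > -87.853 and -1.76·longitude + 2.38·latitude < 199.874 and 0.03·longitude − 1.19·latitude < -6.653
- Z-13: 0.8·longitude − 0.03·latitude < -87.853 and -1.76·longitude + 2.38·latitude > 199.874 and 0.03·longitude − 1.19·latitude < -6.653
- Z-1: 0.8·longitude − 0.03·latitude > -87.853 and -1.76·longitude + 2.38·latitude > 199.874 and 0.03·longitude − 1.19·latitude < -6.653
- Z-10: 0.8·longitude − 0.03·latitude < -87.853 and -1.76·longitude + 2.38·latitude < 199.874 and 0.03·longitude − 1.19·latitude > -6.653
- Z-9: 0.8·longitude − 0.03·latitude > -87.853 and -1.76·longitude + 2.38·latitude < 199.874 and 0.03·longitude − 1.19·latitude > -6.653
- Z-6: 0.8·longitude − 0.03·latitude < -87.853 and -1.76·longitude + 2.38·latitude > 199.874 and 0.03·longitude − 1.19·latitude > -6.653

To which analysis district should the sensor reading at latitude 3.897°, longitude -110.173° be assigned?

0.8·-110.173 − 0.03·3.897 = -88.255, which is < -87.853
-1.76·-110.173 + 2.38·3.897 = 203.179, which is > 199.874
0.03·-110.173 − 1.19·3.897 = -7.943, which is < -6.653
This sign pattern matches Z-13.

Z-13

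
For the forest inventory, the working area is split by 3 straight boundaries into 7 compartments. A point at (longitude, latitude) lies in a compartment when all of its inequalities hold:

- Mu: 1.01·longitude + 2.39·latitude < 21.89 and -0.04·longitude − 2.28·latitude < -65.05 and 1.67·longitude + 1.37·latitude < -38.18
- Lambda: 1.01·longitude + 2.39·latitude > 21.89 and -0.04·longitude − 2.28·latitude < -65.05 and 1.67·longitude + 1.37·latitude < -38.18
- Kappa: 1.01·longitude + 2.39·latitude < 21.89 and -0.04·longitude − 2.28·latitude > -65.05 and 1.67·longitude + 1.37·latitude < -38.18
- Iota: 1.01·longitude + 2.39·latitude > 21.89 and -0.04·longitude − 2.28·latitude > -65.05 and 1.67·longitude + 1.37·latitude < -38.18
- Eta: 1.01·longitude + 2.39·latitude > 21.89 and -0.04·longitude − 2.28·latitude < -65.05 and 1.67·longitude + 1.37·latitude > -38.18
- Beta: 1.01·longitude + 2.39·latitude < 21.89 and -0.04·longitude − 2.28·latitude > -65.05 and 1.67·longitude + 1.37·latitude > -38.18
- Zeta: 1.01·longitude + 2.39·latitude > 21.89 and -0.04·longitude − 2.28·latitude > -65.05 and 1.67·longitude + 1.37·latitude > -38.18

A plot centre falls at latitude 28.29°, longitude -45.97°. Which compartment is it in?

1.01·-45.97 + 2.39·28.29 = 21.183, which is < 21.89
-0.04·-45.97 − 2.28·28.29 = -62.662, which is > -65.05
1.67·-45.97 + 1.37·28.29 = -38.013, which is > -38.18
This sign pattern matches Beta.

Beta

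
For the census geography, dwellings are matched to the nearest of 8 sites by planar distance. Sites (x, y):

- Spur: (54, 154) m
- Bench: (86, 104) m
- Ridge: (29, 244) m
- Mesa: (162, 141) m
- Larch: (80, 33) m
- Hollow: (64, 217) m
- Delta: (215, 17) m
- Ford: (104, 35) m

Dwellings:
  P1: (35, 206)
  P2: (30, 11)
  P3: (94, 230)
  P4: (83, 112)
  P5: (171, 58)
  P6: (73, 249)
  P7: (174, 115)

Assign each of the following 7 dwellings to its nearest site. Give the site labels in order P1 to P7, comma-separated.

P1 → Hollow (d²=962.00)
P2 → Larch (d²=2984.00)
P3 → Hollow (d²=1069.00)
P4 → Bench (d²=73.00)
P5 → Delta (d²=3617.00)
P6 → Hollow (d²=1105.00)
P7 → Mesa (d²=820.00)

Hollow, Larch, Hollow, Bench, Delta, Hollow, Mesa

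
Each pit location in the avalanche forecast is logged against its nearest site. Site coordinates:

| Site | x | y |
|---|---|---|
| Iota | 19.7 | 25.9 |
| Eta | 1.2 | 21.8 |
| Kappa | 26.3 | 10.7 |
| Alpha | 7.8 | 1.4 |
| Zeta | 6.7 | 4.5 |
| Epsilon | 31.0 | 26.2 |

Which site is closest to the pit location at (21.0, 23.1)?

Iota

Squared distances to each site:
Iota: 9.530; Eta: 393.730; Kappa: 181.850; Alpha: 645.130; Zeta: 550.450; Epsilon: 109.610.
Minimum at Iota.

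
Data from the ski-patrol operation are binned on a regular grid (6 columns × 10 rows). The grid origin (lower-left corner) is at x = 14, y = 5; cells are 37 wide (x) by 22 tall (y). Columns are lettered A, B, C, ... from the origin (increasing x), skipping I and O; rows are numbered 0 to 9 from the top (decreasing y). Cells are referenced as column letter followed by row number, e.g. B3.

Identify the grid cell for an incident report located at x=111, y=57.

Column index: ⌊(111 − 14) / 37⌋ = ⌊2.622⌋ = 2 → column C
Row offset from origin: ⌊(57 − 5) / 22⌋ = ⌊2.364⌋ = 2 → row 7 (counted from top)

C7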